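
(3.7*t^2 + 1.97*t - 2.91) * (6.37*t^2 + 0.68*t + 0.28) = 23.569*t^4 + 15.0649*t^3 - 16.1611*t^2 - 1.4272*t - 0.8148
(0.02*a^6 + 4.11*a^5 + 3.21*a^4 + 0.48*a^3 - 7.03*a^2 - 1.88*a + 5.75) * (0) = 0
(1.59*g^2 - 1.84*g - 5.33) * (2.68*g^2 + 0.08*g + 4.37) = 4.2612*g^4 - 4.804*g^3 - 7.4833*g^2 - 8.4672*g - 23.2921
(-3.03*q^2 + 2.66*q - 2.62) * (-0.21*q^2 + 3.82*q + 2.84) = 0.6363*q^4 - 12.1332*q^3 + 2.1062*q^2 - 2.454*q - 7.4408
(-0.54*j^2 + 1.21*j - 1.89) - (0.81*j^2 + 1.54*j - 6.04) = -1.35*j^2 - 0.33*j + 4.15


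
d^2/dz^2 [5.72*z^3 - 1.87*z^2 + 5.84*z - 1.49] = 34.32*z - 3.74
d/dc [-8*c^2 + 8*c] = 8 - 16*c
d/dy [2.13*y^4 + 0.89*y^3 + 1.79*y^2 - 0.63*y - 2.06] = 8.52*y^3 + 2.67*y^2 + 3.58*y - 0.63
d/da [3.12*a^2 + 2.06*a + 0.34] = 6.24*a + 2.06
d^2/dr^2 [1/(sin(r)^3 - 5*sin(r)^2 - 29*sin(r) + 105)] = (-9*sin(r)^6 + 55*sin(r)^5 - 30*sin(r)^4 + 430*sin(r)^3 - 2965*sin(r)^2 - 2805*sin(r) + 2732)/(sin(r)^3 - 5*sin(r)^2 - 29*sin(r) + 105)^3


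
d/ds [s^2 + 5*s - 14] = 2*s + 5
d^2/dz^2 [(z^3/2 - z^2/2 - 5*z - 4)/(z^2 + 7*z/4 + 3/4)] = -380/(64*z^3 + 144*z^2 + 108*z + 27)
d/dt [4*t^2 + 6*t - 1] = 8*t + 6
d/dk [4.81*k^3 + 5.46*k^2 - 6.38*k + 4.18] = 14.43*k^2 + 10.92*k - 6.38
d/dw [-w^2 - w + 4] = -2*w - 1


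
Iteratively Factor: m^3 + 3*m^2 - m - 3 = (m + 3)*(m^2 - 1) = (m + 1)*(m + 3)*(m - 1)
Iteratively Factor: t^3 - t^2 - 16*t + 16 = (t + 4)*(t^2 - 5*t + 4) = (t - 1)*(t + 4)*(t - 4)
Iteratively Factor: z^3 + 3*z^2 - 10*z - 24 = (z + 2)*(z^2 + z - 12) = (z - 3)*(z + 2)*(z + 4)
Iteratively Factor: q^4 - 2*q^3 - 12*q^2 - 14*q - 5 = (q + 1)*(q^3 - 3*q^2 - 9*q - 5) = (q + 1)^2*(q^2 - 4*q - 5) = (q - 5)*(q + 1)^2*(q + 1)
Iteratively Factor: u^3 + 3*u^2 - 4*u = (u + 4)*(u^2 - u) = u*(u + 4)*(u - 1)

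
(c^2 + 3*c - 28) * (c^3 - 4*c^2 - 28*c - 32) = c^5 - c^4 - 68*c^3 - 4*c^2 + 688*c + 896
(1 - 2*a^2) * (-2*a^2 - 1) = 4*a^4 - 1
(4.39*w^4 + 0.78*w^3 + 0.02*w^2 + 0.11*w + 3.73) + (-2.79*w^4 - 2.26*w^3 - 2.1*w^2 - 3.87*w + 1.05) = 1.6*w^4 - 1.48*w^3 - 2.08*w^2 - 3.76*w + 4.78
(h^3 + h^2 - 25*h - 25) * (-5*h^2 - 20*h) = -5*h^5 - 25*h^4 + 105*h^3 + 625*h^2 + 500*h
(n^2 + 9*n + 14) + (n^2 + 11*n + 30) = 2*n^2 + 20*n + 44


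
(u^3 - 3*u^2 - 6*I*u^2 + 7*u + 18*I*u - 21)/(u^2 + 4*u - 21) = (u^2 - 6*I*u + 7)/(u + 7)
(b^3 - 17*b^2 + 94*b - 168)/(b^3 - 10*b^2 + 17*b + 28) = (b - 6)/(b + 1)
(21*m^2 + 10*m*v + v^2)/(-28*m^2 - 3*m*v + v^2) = (21*m^2 + 10*m*v + v^2)/(-28*m^2 - 3*m*v + v^2)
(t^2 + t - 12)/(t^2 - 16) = (t - 3)/(t - 4)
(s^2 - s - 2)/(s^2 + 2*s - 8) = (s + 1)/(s + 4)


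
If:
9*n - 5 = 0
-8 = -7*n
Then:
No Solution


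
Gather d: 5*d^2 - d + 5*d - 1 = 5*d^2 + 4*d - 1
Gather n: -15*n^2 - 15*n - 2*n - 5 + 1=-15*n^2 - 17*n - 4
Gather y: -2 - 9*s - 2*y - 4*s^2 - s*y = -4*s^2 - 9*s + y*(-s - 2) - 2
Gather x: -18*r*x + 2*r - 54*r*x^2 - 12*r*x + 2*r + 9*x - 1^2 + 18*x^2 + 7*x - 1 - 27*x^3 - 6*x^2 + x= 4*r - 27*x^3 + x^2*(12 - 54*r) + x*(17 - 30*r) - 2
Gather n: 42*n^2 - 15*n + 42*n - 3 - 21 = 42*n^2 + 27*n - 24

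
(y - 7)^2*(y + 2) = y^3 - 12*y^2 + 21*y + 98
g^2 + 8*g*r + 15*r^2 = (g + 3*r)*(g + 5*r)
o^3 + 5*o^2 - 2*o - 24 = (o - 2)*(o + 3)*(o + 4)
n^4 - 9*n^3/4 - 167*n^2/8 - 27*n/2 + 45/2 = (n - 6)*(n - 3/4)*(n + 2)*(n + 5/2)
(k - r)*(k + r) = k^2 - r^2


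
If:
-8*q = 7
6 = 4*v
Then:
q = -7/8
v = 3/2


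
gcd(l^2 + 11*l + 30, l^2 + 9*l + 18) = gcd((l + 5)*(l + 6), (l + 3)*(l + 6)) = l + 6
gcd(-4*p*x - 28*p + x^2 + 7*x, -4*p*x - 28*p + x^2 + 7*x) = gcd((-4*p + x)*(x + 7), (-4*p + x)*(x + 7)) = -4*p*x - 28*p + x^2 + 7*x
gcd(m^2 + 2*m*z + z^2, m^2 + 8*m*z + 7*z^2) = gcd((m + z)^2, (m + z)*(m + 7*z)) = m + z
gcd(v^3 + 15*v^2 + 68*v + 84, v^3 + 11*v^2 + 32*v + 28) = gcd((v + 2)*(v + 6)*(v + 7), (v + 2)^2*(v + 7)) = v^2 + 9*v + 14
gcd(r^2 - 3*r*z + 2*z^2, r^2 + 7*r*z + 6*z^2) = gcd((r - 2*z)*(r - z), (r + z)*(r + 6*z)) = 1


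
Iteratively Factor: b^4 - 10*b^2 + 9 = (b + 1)*(b^3 - b^2 - 9*b + 9) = (b - 3)*(b + 1)*(b^2 + 2*b - 3) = (b - 3)*(b + 1)*(b + 3)*(b - 1)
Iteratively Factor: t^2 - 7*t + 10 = (t - 5)*(t - 2)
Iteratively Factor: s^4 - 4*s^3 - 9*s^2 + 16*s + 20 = (s - 5)*(s^3 + s^2 - 4*s - 4) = (s - 5)*(s + 2)*(s^2 - s - 2) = (s - 5)*(s - 2)*(s + 2)*(s + 1)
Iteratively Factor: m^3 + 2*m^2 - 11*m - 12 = (m + 1)*(m^2 + m - 12) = (m - 3)*(m + 1)*(m + 4)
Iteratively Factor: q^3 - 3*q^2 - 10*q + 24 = (q + 3)*(q^2 - 6*q + 8) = (q - 2)*(q + 3)*(q - 4)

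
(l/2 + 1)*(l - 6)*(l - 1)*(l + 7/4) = l^4/2 - 13*l^3/8 - 67*l^2/8 - l + 21/2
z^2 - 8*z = z*(z - 8)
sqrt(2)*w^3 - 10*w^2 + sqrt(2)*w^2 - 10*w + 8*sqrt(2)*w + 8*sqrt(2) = (w - 4*sqrt(2))*(w - sqrt(2))*(sqrt(2)*w + sqrt(2))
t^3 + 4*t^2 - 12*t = t*(t - 2)*(t + 6)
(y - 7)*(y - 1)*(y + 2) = y^3 - 6*y^2 - 9*y + 14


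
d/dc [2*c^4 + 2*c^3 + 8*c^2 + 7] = 2*c*(4*c^2 + 3*c + 8)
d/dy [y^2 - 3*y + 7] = 2*y - 3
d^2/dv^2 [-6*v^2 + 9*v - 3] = -12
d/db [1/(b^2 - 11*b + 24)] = (11 - 2*b)/(b^2 - 11*b + 24)^2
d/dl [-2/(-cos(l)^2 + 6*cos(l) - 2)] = 4*(cos(l) - 3)*sin(l)/(cos(l)^2 - 6*cos(l) + 2)^2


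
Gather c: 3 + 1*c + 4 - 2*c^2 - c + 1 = 8 - 2*c^2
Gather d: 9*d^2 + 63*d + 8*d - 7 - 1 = 9*d^2 + 71*d - 8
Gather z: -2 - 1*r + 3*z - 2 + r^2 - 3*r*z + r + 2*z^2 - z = r^2 + 2*z^2 + z*(2 - 3*r) - 4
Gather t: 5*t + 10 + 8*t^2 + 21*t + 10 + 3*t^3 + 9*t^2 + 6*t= 3*t^3 + 17*t^2 + 32*t + 20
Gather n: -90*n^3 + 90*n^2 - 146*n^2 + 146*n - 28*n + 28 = -90*n^3 - 56*n^2 + 118*n + 28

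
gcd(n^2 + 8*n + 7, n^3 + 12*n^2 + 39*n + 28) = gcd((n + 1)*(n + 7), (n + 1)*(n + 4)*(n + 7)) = n^2 + 8*n + 7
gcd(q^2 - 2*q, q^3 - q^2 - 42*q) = q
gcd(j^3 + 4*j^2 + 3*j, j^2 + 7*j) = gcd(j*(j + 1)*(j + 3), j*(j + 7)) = j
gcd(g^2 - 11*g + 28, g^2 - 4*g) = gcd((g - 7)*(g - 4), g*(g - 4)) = g - 4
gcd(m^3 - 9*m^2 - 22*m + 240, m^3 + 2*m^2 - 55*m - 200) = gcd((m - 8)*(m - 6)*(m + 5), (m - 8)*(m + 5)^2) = m^2 - 3*m - 40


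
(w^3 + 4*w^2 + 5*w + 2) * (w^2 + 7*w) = w^5 + 11*w^4 + 33*w^3 + 37*w^2 + 14*w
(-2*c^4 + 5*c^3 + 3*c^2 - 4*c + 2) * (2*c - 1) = -4*c^5 + 12*c^4 + c^3 - 11*c^2 + 8*c - 2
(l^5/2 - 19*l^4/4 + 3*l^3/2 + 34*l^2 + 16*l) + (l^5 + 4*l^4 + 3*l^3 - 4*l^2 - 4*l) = 3*l^5/2 - 3*l^4/4 + 9*l^3/2 + 30*l^2 + 12*l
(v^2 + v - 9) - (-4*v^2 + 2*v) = 5*v^2 - v - 9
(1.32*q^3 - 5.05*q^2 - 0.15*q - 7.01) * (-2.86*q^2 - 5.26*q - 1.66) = -3.7752*q^5 + 7.4998*q^4 + 24.8008*q^3 + 29.2206*q^2 + 37.1216*q + 11.6366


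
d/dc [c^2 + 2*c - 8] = 2*c + 2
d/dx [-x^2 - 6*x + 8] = -2*x - 6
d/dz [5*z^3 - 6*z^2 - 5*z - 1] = 15*z^2 - 12*z - 5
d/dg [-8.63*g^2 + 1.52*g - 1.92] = 1.52 - 17.26*g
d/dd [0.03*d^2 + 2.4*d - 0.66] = 0.06*d + 2.4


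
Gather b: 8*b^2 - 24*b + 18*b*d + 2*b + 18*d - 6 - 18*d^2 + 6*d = 8*b^2 + b*(18*d - 22) - 18*d^2 + 24*d - 6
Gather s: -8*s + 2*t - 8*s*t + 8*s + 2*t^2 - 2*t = -8*s*t + 2*t^2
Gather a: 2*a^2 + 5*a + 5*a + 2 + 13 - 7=2*a^2 + 10*a + 8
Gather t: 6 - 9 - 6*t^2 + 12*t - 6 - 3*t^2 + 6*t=-9*t^2 + 18*t - 9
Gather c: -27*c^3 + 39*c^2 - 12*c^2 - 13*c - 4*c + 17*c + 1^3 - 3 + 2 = -27*c^3 + 27*c^2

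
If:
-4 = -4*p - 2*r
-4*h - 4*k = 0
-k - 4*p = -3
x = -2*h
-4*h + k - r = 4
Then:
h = -1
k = 1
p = 1/2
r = 1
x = 2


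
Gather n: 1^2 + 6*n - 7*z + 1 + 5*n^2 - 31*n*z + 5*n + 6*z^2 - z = 5*n^2 + n*(11 - 31*z) + 6*z^2 - 8*z + 2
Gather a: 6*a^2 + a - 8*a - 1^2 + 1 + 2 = 6*a^2 - 7*a + 2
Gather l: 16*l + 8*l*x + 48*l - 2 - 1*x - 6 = l*(8*x + 64) - x - 8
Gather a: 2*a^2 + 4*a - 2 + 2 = 2*a^2 + 4*a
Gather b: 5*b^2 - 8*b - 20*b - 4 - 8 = 5*b^2 - 28*b - 12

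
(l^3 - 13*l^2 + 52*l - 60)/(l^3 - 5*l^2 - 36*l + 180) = (l - 2)/(l + 6)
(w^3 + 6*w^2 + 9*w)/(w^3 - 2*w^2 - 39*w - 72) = w/(w - 8)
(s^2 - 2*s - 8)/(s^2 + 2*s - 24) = (s + 2)/(s + 6)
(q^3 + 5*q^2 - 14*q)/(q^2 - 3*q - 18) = q*(-q^2 - 5*q + 14)/(-q^2 + 3*q + 18)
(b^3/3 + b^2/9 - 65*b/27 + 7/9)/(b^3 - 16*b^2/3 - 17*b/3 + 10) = (9*b^3 + 3*b^2 - 65*b + 21)/(9*(3*b^3 - 16*b^2 - 17*b + 30))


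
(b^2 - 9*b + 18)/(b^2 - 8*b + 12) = (b - 3)/(b - 2)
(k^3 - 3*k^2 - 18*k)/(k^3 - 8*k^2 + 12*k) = (k + 3)/(k - 2)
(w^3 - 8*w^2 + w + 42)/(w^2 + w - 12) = (w^2 - 5*w - 14)/(w + 4)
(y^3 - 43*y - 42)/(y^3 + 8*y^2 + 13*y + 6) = (y - 7)/(y + 1)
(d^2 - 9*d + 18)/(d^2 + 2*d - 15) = (d - 6)/(d + 5)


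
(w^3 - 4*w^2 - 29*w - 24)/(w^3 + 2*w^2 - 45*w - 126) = (w^2 - 7*w - 8)/(w^2 - w - 42)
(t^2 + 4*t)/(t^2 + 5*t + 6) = t*(t + 4)/(t^2 + 5*t + 6)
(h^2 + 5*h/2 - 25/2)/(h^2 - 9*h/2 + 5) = (h + 5)/(h - 2)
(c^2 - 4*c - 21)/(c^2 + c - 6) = (c - 7)/(c - 2)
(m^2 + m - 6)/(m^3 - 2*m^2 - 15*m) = (m - 2)/(m*(m - 5))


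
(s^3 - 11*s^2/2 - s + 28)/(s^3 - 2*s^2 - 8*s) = (s - 7/2)/s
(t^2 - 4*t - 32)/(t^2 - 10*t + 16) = (t + 4)/(t - 2)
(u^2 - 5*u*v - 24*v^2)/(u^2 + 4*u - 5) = (u^2 - 5*u*v - 24*v^2)/(u^2 + 4*u - 5)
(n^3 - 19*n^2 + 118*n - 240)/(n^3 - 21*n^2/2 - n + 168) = 2*(n - 5)/(2*n + 7)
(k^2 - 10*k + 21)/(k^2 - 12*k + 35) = (k - 3)/(k - 5)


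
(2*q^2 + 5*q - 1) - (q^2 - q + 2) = q^2 + 6*q - 3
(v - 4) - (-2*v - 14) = 3*v + 10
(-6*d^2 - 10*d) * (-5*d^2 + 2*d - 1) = 30*d^4 + 38*d^3 - 14*d^2 + 10*d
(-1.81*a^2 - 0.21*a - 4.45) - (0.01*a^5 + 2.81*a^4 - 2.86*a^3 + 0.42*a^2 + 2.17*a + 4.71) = -0.01*a^5 - 2.81*a^4 + 2.86*a^3 - 2.23*a^2 - 2.38*a - 9.16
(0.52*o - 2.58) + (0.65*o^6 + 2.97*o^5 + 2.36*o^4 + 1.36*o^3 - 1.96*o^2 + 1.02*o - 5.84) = 0.65*o^6 + 2.97*o^5 + 2.36*o^4 + 1.36*o^3 - 1.96*o^2 + 1.54*o - 8.42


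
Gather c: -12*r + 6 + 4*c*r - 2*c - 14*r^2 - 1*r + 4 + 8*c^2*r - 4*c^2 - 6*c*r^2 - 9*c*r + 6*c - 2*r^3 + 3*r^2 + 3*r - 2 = c^2*(8*r - 4) + c*(-6*r^2 - 5*r + 4) - 2*r^3 - 11*r^2 - 10*r + 8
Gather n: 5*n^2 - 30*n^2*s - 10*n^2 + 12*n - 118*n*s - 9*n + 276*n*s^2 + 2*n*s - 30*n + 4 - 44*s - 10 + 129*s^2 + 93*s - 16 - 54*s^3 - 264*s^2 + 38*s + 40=n^2*(-30*s - 5) + n*(276*s^2 - 116*s - 27) - 54*s^3 - 135*s^2 + 87*s + 18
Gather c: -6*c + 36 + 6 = 42 - 6*c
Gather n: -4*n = -4*n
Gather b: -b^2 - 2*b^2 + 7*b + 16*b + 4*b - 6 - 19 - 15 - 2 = -3*b^2 + 27*b - 42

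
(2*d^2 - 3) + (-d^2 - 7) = d^2 - 10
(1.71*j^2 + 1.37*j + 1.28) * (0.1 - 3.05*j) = -5.2155*j^3 - 4.0075*j^2 - 3.767*j + 0.128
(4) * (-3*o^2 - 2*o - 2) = -12*o^2 - 8*o - 8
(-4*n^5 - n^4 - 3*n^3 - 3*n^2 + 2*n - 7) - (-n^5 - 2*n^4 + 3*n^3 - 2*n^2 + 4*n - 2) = -3*n^5 + n^4 - 6*n^3 - n^2 - 2*n - 5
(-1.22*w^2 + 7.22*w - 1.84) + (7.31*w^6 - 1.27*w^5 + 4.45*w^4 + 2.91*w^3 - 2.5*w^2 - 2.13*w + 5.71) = 7.31*w^6 - 1.27*w^5 + 4.45*w^4 + 2.91*w^3 - 3.72*w^2 + 5.09*w + 3.87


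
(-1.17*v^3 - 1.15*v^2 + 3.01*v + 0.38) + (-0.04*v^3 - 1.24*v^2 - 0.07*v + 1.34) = -1.21*v^3 - 2.39*v^2 + 2.94*v + 1.72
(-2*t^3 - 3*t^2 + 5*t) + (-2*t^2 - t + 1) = -2*t^3 - 5*t^2 + 4*t + 1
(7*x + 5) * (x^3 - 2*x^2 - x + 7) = 7*x^4 - 9*x^3 - 17*x^2 + 44*x + 35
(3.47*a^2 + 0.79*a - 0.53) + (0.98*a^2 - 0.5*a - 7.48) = 4.45*a^2 + 0.29*a - 8.01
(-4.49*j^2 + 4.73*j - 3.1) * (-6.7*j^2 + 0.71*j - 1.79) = 30.083*j^4 - 34.8789*j^3 + 32.1654*j^2 - 10.6677*j + 5.549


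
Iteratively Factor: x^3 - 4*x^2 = (x)*(x^2 - 4*x) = x*(x - 4)*(x)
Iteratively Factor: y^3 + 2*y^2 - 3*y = (y - 1)*(y^2 + 3*y) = (y - 1)*(y + 3)*(y)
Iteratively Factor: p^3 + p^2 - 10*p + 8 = (p - 2)*(p^2 + 3*p - 4) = (p - 2)*(p + 4)*(p - 1)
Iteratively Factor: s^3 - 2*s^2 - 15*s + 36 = (s + 4)*(s^2 - 6*s + 9) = (s - 3)*(s + 4)*(s - 3)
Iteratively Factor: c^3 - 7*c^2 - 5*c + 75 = (c + 3)*(c^2 - 10*c + 25) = (c - 5)*(c + 3)*(c - 5)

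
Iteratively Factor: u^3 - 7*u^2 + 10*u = (u - 2)*(u^2 - 5*u) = u*(u - 2)*(u - 5)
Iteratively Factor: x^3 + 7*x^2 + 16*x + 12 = (x + 2)*(x^2 + 5*x + 6) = (x + 2)^2*(x + 3)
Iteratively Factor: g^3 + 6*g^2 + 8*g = (g)*(g^2 + 6*g + 8) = g*(g + 2)*(g + 4)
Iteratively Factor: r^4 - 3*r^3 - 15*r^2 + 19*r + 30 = (r - 2)*(r^3 - r^2 - 17*r - 15) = (r - 5)*(r - 2)*(r^2 + 4*r + 3) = (r - 5)*(r - 2)*(r + 1)*(r + 3)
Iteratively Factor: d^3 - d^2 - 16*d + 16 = (d - 4)*(d^2 + 3*d - 4) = (d - 4)*(d - 1)*(d + 4)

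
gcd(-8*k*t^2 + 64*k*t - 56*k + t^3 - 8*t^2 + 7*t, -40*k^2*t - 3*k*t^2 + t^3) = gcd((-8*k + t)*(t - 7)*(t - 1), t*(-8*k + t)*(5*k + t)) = -8*k + t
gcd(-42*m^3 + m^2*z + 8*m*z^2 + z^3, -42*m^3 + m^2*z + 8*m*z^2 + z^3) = -42*m^3 + m^2*z + 8*m*z^2 + z^3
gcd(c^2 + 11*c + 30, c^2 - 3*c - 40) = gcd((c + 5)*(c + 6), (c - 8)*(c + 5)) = c + 5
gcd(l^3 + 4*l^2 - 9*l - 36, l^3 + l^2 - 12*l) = l^2 + l - 12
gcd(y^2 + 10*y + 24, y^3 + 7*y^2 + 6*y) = y + 6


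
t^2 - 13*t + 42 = (t - 7)*(t - 6)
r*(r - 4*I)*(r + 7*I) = r^3 + 3*I*r^2 + 28*r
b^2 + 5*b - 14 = (b - 2)*(b + 7)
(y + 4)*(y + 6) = y^2 + 10*y + 24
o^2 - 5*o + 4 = (o - 4)*(o - 1)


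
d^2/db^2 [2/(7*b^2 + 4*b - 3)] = 4*(-49*b^2 - 28*b + 4*(7*b + 2)^2 + 21)/(7*b^2 + 4*b - 3)^3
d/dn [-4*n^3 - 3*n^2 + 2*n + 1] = -12*n^2 - 6*n + 2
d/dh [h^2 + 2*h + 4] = 2*h + 2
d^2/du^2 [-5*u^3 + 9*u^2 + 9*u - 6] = 18 - 30*u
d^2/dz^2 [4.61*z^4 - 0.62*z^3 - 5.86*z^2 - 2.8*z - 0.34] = 55.32*z^2 - 3.72*z - 11.72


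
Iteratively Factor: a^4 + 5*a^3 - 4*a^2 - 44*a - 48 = (a - 3)*(a^3 + 8*a^2 + 20*a + 16) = (a - 3)*(a + 2)*(a^2 + 6*a + 8) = (a - 3)*(a + 2)^2*(a + 4)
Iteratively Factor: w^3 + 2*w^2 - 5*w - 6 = (w - 2)*(w^2 + 4*w + 3) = (w - 2)*(w + 3)*(w + 1)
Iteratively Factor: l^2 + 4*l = (l + 4)*(l)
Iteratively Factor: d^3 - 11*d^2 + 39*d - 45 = (d - 3)*(d^2 - 8*d + 15) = (d - 5)*(d - 3)*(d - 3)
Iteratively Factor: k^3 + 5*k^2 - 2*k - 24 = (k - 2)*(k^2 + 7*k + 12) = (k - 2)*(k + 4)*(k + 3)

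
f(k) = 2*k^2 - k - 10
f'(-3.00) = -13.00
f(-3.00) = 11.00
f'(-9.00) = -37.00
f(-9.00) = 161.00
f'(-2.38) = -10.52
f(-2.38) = 3.71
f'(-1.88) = -8.52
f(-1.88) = -1.05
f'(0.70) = 1.80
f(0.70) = -9.72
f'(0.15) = -0.40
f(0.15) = -10.10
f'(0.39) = 0.56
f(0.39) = -10.09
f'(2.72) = 9.88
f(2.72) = 2.08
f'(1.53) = 5.12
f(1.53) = -6.85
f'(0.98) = 2.92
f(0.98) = -9.06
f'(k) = 4*k - 1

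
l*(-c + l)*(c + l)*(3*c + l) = -3*c^3*l - c^2*l^2 + 3*c*l^3 + l^4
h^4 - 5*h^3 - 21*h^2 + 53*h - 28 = (h - 7)*(h - 1)^2*(h + 4)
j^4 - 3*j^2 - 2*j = j*(j - 2)*(j + 1)^2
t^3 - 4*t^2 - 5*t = t*(t - 5)*(t + 1)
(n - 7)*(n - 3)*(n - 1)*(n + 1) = n^4 - 10*n^3 + 20*n^2 + 10*n - 21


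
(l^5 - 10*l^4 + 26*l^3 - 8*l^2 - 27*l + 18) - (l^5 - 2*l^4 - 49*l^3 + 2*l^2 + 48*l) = -8*l^4 + 75*l^3 - 10*l^2 - 75*l + 18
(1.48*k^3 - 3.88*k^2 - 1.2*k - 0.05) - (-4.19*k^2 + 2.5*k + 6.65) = 1.48*k^3 + 0.31*k^2 - 3.7*k - 6.7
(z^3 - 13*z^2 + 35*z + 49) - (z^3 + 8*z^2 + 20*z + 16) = -21*z^2 + 15*z + 33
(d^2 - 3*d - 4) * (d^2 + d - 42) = d^4 - 2*d^3 - 49*d^2 + 122*d + 168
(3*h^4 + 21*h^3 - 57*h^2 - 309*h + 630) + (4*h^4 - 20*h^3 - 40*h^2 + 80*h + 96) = 7*h^4 + h^3 - 97*h^2 - 229*h + 726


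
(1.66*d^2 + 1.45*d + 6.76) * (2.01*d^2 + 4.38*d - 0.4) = 3.3366*d^4 + 10.1853*d^3 + 19.2746*d^2 + 29.0288*d - 2.704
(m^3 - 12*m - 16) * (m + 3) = m^4 + 3*m^3 - 12*m^2 - 52*m - 48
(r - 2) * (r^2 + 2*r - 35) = r^3 - 39*r + 70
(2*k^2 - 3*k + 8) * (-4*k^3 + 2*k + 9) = -8*k^5 + 12*k^4 - 28*k^3 + 12*k^2 - 11*k + 72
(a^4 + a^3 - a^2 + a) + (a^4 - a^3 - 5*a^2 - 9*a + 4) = 2*a^4 - 6*a^2 - 8*a + 4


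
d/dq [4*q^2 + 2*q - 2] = 8*q + 2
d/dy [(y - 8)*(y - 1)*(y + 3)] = 3*y^2 - 12*y - 19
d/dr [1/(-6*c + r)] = -1/(6*c - r)^2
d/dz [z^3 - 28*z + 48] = 3*z^2 - 28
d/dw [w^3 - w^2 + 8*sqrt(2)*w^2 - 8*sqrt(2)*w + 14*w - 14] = 3*w^2 - 2*w + 16*sqrt(2)*w - 8*sqrt(2) + 14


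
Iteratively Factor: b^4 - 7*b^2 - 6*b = (b + 2)*(b^3 - 2*b^2 - 3*b) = b*(b + 2)*(b^2 - 2*b - 3) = b*(b - 3)*(b + 2)*(b + 1)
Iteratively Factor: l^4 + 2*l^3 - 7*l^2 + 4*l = (l + 4)*(l^3 - 2*l^2 + l) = (l - 1)*(l + 4)*(l^2 - l) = (l - 1)^2*(l + 4)*(l)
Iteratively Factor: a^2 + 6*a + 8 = (a + 2)*(a + 4)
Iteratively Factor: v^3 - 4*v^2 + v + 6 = (v + 1)*(v^2 - 5*v + 6) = (v - 3)*(v + 1)*(v - 2)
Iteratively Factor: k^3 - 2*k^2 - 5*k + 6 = (k - 1)*(k^2 - k - 6) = (k - 1)*(k + 2)*(k - 3)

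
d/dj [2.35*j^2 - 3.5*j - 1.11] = 4.7*j - 3.5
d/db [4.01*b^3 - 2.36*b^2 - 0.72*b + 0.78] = 12.03*b^2 - 4.72*b - 0.72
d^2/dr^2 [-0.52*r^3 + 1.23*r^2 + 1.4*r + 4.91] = 2.46 - 3.12*r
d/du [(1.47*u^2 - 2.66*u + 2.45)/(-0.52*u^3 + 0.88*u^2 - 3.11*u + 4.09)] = (0.7644*u^4 - 2.7664*u^3 + 1.5911*u^2 + 7.7126*u - 3.2599)/(0.2704*u^6 - 0.9152*u^5 + 4.0088*u^4 - 9.7272*u^3 + 16.8705*u^2 - 25.4398*u + 16.7281)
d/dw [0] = 0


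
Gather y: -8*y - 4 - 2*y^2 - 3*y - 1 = -2*y^2 - 11*y - 5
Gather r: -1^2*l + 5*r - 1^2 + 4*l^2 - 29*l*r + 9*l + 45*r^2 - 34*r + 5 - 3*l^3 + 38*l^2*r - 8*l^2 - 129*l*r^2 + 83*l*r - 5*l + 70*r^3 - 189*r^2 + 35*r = -3*l^3 - 4*l^2 + 3*l + 70*r^3 + r^2*(-129*l - 144) + r*(38*l^2 + 54*l + 6) + 4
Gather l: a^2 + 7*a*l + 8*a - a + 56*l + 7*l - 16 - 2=a^2 + 7*a + l*(7*a + 63) - 18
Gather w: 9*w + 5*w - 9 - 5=14*w - 14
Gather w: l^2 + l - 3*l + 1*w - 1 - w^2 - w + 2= l^2 - 2*l - w^2 + 1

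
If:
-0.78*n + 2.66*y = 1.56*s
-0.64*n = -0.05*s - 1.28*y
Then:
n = 2.05301715828032*y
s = 0.678619625988047*y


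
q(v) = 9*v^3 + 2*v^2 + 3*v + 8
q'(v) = 27*v^2 + 4*v + 3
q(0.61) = 12.62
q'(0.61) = 15.49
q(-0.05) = 7.85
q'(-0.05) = 2.87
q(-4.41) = -738.23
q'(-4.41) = 510.46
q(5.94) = 1982.65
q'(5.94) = 979.42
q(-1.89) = -51.29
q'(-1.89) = 91.89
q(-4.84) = -980.09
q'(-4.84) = 616.13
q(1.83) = 75.34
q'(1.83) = 100.74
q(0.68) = 13.79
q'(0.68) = 18.20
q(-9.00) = -6418.00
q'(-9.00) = 2154.00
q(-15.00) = -29962.00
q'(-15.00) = 6018.00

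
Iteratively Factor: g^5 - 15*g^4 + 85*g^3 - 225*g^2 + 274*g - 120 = (g - 5)*(g^4 - 10*g^3 + 35*g^2 - 50*g + 24) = (g - 5)*(g - 3)*(g^3 - 7*g^2 + 14*g - 8) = (g - 5)*(g - 3)*(g - 1)*(g^2 - 6*g + 8) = (g - 5)*(g - 4)*(g - 3)*(g - 1)*(g - 2)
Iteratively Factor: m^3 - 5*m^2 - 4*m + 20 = (m - 5)*(m^2 - 4) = (m - 5)*(m + 2)*(m - 2)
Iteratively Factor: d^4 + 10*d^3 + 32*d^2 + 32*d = (d + 4)*(d^3 + 6*d^2 + 8*d) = (d + 2)*(d + 4)*(d^2 + 4*d) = d*(d + 2)*(d + 4)*(d + 4)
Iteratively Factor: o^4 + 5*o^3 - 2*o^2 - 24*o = (o)*(o^3 + 5*o^2 - 2*o - 24) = o*(o - 2)*(o^2 + 7*o + 12) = o*(o - 2)*(o + 4)*(o + 3)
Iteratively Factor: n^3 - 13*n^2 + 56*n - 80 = (n - 4)*(n^2 - 9*n + 20) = (n - 4)^2*(n - 5)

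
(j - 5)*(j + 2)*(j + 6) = j^3 + 3*j^2 - 28*j - 60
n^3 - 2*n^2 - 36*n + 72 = (n - 6)*(n - 2)*(n + 6)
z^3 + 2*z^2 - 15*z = z*(z - 3)*(z + 5)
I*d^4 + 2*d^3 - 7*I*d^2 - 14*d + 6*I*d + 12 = (d - 2)*(d + 3)*(d - 2*I)*(I*d - I)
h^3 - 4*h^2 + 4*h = h*(h - 2)^2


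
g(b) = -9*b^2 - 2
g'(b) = -18*b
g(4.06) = -150.35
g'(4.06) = -73.08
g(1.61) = -25.33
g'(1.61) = -28.98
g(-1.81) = -31.48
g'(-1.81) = 32.58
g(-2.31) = -50.02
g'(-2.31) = 41.58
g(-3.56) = -116.06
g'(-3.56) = 64.08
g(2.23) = -46.76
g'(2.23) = -40.14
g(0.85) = -8.50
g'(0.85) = -15.30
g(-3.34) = -102.40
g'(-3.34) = 60.12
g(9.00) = -731.00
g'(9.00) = -162.00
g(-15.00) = -2027.00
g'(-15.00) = 270.00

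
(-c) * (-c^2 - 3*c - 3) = c^3 + 3*c^2 + 3*c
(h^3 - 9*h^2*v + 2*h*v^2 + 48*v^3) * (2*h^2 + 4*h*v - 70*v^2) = 2*h^5 - 14*h^4*v - 102*h^3*v^2 + 734*h^2*v^3 + 52*h*v^4 - 3360*v^5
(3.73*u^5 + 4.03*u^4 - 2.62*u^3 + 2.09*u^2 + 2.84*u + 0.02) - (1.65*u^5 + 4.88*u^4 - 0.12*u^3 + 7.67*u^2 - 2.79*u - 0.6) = 2.08*u^5 - 0.85*u^4 - 2.5*u^3 - 5.58*u^2 + 5.63*u + 0.62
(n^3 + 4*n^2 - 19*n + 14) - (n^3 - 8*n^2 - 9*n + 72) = 12*n^2 - 10*n - 58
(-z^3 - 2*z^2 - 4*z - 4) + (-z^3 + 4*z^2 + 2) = -2*z^3 + 2*z^2 - 4*z - 2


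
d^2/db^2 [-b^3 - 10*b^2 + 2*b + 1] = -6*b - 20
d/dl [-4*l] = -4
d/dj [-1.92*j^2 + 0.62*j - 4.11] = 0.62 - 3.84*j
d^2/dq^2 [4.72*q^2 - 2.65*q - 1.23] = 9.44000000000000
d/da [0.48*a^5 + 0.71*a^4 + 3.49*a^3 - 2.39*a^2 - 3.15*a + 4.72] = 2.4*a^4 + 2.84*a^3 + 10.47*a^2 - 4.78*a - 3.15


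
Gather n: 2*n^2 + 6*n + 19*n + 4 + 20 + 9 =2*n^2 + 25*n + 33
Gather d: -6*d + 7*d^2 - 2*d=7*d^2 - 8*d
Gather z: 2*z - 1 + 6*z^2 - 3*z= 6*z^2 - z - 1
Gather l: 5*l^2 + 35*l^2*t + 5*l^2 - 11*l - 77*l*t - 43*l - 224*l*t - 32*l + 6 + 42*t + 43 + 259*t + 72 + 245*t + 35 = l^2*(35*t + 10) + l*(-301*t - 86) + 546*t + 156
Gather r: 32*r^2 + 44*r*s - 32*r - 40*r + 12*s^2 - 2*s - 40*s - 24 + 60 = 32*r^2 + r*(44*s - 72) + 12*s^2 - 42*s + 36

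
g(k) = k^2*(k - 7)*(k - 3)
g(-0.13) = 0.38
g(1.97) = 20.11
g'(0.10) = 3.90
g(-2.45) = 309.14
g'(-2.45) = -341.80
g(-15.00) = 89100.00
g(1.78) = 20.18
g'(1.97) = -3.11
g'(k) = k^2*(k - 7) + k^2*(k - 3) + 2*k*(k - 7)*(k - 3) = 2*k*(2*k^2 - 15*k + 21)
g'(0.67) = 15.88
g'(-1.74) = -184.98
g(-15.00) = 89100.00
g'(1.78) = 2.27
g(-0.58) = 9.13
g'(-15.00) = -20880.00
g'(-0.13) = -5.98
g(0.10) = 0.20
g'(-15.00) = -20880.00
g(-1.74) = 125.43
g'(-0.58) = -35.23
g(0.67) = 6.62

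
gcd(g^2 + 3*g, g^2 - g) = g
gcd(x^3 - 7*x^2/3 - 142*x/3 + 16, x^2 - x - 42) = x + 6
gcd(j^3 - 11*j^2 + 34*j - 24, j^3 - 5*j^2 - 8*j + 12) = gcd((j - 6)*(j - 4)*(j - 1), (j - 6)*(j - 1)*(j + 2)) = j^2 - 7*j + 6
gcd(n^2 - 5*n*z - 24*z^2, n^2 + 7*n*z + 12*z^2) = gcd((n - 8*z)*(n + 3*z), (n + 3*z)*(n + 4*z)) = n + 3*z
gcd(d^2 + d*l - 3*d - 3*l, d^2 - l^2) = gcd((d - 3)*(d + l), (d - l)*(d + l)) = d + l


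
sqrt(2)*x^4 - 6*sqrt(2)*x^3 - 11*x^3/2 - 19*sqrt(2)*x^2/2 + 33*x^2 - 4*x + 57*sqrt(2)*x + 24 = (x - 6)*(x - 4*sqrt(2))*(x + sqrt(2))*(sqrt(2)*x + 1/2)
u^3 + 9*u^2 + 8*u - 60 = (u - 2)*(u + 5)*(u + 6)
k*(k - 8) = k^2 - 8*k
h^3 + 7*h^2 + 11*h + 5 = (h + 1)^2*(h + 5)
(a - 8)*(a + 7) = a^2 - a - 56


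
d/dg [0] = 0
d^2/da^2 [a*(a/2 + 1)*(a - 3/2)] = 3*a + 1/2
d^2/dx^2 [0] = 0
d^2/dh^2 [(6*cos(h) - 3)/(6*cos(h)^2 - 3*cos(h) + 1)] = 3*(162*(1 - cos(2*h))^2*cos(h) - 27*(1 - cos(2*h))^2 - 389*cos(h)/2 + 21*cos(2*h)/2 + 207*cos(3*h)/2 - 36*cos(5*h) + 225/2)/(3*cos(h) - 3*cos(2*h) - 4)^3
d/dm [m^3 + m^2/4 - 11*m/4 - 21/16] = 3*m^2 + m/2 - 11/4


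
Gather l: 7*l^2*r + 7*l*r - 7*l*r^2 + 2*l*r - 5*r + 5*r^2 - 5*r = 7*l^2*r + l*(-7*r^2 + 9*r) + 5*r^2 - 10*r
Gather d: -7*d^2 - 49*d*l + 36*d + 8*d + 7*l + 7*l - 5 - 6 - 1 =-7*d^2 + d*(44 - 49*l) + 14*l - 12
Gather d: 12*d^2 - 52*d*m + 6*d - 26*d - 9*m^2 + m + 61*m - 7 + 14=12*d^2 + d*(-52*m - 20) - 9*m^2 + 62*m + 7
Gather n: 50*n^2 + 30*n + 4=50*n^2 + 30*n + 4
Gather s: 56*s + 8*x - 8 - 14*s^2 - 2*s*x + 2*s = -14*s^2 + s*(58 - 2*x) + 8*x - 8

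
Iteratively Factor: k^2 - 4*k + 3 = (k - 1)*(k - 3)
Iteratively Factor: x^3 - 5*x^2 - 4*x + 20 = (x + 2)*(x^2 - 7*x + 10) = (x - 5)*(x + 2)*(x - 2)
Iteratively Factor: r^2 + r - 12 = (r + 4)*(r - 3)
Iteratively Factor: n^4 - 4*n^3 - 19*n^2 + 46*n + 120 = (n - 4)*(n^3 - 19*n - 30) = (n - 4)*(n + 2)*(n^2 - 2*n - 15) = (n - 5)*(n - 4)*(n + 2)*(n + 3)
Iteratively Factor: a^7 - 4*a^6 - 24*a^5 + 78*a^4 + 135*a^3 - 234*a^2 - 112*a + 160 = (a + 1)*(a^6 - 5*a^5 - 19*a^4 + 97*a^3 + 38*a^2 - 272*a + 160) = (a + 1)*(a + 2)*(a^5 - 7*a^4 - 5*a^3 + 107*a^2 - 176*a + 80) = (a - 1)*(a + 1)*(a + 2)*(a^4 - 6*a^3 - 11*a^2 + 96*a - 80) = (a - 1)^2*(a + 1)*(a + 2)*(a^3 - 5*a^2 - 16*a + 80) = (a - 1)^2*(a + 1)*(a + 2)*(a + 4)*(a^2 - 9*a + 20) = (a - 5)*(a - 1)^2*(a + 1)*(a + 2)*(a + 4)*(a - 4)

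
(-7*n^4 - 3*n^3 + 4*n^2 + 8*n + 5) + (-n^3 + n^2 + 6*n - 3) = -7*n^4 - 4*n^3 + 5*n^2 + 14*n + 2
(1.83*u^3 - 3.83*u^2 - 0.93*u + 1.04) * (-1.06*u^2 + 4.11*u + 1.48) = -1.9398*u^5 + 11.5811*u^4 - 12.0471*u^3 - 10.5931*u^2 + 2.898*u + 1.5392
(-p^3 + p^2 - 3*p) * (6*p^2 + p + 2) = -6*p^5 + 5*p^4 - 19*p^3 - p^2 - 6*p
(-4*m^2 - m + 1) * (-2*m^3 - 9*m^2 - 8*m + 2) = 8*m^5 + 38*m^4 + 39*m^3 - 9*m^2 - 10*m + 2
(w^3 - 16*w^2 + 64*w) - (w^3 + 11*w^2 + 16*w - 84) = -27*w^2 + 48*w + 84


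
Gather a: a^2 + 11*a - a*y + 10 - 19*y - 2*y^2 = a^2 + a*(11 - y) - 2*y^2 - 19*y + 10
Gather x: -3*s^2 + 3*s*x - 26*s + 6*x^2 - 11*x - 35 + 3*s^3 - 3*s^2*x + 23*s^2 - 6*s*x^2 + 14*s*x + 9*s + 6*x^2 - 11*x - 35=3*s^3 + 20*s^2 - 17*s + x^2*(12 - 6*s) + x*(-3*s^2 + 17*s - 22) - 70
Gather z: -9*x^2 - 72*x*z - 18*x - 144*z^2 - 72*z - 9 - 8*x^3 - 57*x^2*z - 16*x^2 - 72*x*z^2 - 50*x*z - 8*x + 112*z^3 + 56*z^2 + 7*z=-8*x^3 - 25*x^2 - 26*x + 112*z^3 + z^2*(-72*x - 88) + z*(-57*x^2 - 122*x - 65) - 9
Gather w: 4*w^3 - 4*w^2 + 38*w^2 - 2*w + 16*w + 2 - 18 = 4*w^3 + 34*w^2 + 14*w - 16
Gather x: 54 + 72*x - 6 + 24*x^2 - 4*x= 24*x^2 + 68*x + 48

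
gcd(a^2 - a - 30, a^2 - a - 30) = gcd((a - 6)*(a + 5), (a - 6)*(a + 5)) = a^2 - a - 30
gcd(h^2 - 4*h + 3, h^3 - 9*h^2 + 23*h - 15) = h^2 - 4*h + 3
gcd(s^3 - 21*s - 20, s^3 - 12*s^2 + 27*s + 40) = s^2 - 4*s - 5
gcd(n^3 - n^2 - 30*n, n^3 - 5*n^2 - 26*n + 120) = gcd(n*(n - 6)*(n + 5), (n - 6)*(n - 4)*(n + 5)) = n^2 - n - 30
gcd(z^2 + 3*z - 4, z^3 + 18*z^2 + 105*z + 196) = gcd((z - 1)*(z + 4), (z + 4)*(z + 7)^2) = z + 4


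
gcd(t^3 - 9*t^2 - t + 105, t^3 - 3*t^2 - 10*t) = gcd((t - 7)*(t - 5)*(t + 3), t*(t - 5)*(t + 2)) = t - 5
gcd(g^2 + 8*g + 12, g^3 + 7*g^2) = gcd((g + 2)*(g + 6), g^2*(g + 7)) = 1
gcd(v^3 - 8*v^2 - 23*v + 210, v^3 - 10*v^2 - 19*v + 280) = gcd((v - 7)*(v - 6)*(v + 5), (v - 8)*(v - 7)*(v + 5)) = v^2 - 2*v - 35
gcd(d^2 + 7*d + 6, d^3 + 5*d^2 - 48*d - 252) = d + 6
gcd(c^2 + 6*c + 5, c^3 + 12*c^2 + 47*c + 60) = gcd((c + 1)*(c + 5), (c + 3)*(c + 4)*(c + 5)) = c + 5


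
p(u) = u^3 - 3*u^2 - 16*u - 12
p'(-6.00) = 128.00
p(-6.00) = -240.00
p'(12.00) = 344.00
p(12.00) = 1092.00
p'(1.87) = -16.73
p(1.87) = -45.87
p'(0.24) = -17.27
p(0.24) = -16.00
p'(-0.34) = -13.61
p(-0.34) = -6.95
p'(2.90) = -8.17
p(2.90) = -59.24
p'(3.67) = 2.39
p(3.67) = -61.70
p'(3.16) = -5.00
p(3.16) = -60.96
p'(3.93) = 6.75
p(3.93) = -60.52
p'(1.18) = -18.90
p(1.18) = -33.41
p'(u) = 3*u^2 - 6*u - 16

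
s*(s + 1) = s^2 + s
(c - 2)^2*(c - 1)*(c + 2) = c^4 - 3*c^3 - 2*c^2 + 12*c - 8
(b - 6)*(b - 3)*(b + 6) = b^3 - 3*b^2 - 36*b + 108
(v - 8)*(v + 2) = v^2 - 6*v - 16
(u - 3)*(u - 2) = u^2 - 5*u + 6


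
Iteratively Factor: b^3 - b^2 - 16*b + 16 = (b - 4)*(b^2 + 3*b - 4) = (b - 4)*(b - 1)*(b + 4)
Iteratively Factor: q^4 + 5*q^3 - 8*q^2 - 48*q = (q + 4)*(q^3 + q^2 - 12*q) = q*(q + 4)*(q^2 + q - 12) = q*(q - 3)*(q + 4)*(q + 4)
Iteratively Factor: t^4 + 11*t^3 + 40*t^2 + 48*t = (t)*(t^3 + 11*t^2 + 40*t + 48) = t*(t + 4)*(t^2 + 7*t + 12) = t*(t + 3)*(t + 4)*(t + 4)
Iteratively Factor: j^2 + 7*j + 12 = (j + 4)*(j + 3)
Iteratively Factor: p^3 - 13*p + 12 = (p - 1)*(p^2 + p - 12) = (p - 3)*(p - 1)*(p + 4)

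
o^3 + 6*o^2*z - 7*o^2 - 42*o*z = o*(o - 7)*(o + 6*z)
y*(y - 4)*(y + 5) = y^3 + y^2 - 20*y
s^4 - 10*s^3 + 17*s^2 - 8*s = s*(s - 8)*(s - 1)^2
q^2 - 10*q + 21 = (q - 7)*(q - 3)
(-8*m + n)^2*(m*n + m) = 64*m^3*n + 64*m^3 - 16*m^2*n^2 - 16*m^2*n + m*n^3 + m*n^2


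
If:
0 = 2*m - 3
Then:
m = 3/2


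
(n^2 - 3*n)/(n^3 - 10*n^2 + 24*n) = (n - 3)/(n^2 - 10*n + 24)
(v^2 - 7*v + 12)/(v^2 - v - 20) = (-v^2 + 7*v - 12)/(-v^2 + v + 20)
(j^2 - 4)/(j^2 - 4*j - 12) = (j - 2)/(j - 6)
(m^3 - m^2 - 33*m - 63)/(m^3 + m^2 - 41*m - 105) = (m + 3)/(m + 5)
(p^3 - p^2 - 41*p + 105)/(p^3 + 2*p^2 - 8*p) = (p^3 - p^2 - 41*p + 105)/(p*(p^2 + 2*p - 8))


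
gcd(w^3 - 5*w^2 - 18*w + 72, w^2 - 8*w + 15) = w - 3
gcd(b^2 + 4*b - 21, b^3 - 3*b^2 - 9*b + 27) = b - 3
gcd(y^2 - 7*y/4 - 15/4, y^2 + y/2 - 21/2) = y - 3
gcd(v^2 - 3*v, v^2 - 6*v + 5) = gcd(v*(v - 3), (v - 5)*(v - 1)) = 1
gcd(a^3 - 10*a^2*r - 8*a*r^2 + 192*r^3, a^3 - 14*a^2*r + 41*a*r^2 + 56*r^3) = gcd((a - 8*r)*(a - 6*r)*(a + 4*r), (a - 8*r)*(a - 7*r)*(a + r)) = -a + 8*r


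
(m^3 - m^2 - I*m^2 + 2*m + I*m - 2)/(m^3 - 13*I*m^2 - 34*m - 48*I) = (m^2 - m*(1 + 2*I) + 2*I)/(m^2 - 14*I*m - 48)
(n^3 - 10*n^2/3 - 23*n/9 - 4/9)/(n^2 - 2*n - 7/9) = (3*n^2 - 11*n - 4)/(3*n - 7)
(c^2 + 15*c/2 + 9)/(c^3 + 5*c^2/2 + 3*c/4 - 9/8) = 4*(c + 6)/(4*c^2 + 4*c - 3)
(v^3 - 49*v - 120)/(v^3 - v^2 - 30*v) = (v^2 - 5*v - 24)/(v*(v - 6))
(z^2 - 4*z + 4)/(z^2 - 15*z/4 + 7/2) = 4*(z - 2)/(4*z - 7)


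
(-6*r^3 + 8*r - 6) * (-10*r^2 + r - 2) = 60*r^5 - 6*r^4 - 68*r^3 + 68*r^2 - 22*r + 12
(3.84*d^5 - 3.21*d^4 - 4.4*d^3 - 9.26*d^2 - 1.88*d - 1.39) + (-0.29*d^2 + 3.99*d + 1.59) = 3.84*d^5 - 3.21*d^4 - 4.4*d^3 - 9.55*d^2 + 2.11*d + 0.2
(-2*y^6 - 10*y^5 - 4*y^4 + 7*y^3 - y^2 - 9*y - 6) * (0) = 0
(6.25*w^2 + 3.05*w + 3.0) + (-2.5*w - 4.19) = 6.25*w^2 + 0.55*w - 1.19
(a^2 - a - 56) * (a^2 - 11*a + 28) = a^4 - 12*a^3 - 17*a^2 + 588*a - 1568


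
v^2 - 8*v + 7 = (v - 7)*(v - 1)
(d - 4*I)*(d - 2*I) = d^2 - 6*I*d - 8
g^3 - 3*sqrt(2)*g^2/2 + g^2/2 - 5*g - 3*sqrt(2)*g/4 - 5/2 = (g + 1/2)*(g - 5*sqrt(2)/2)*(g + sqrt(2))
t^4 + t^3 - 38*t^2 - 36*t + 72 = (t - 6)*(t - 1)*(t + 2)*(t + 6)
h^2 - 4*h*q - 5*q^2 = (h - 5*q)*(h + q)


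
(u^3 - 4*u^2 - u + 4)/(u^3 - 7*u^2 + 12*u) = (u^2 - 1)/(u*(u - 3))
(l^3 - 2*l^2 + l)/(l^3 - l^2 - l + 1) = l/(l + 1)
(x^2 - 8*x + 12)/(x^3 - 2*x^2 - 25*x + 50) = (x - 6)/(x^2 - 25)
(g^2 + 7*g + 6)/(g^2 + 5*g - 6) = (g + 1)/(g - 1)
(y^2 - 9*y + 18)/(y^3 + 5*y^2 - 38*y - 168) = (y - 3)/(y^2 + 11*y + 28)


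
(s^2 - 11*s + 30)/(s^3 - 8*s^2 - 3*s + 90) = 1/(s + 3)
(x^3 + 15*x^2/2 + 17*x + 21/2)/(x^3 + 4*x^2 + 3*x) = (x + 7/2)/x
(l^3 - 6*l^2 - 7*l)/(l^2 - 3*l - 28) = l*(l + 1)/(l + 4)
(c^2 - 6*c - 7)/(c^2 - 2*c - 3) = (c - 7)/(c - 3)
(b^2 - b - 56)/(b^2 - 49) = (b - 8)/(b - 7)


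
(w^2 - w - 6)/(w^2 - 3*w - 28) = (-w^2 + w + 6)/(-w^2 + 3*w + 28)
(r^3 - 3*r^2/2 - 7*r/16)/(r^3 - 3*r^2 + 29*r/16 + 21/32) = 2*r/(2*r - 3)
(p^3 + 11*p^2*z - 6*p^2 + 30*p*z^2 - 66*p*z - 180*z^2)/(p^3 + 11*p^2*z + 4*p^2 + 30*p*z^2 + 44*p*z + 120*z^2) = (p - 6)/(p + 4)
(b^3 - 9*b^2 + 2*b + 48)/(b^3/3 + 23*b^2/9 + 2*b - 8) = 9*(b^3 - 9*b^2 + 2*b + 48)/(3*b^3 + 23*b^2 + 18*b - 72)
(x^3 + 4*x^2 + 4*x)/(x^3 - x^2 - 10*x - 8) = x*(x + 2)/(x^2 - 3*x - 4)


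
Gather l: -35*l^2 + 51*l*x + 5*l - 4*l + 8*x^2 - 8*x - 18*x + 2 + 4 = -35*l^2 + l*(51*x + 1) + 8*x^2 - 26*x + 6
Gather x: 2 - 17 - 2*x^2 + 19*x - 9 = -2*x^2 + 19*x - 24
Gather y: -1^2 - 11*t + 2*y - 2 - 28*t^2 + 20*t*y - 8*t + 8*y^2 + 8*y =-28*t^2 - 19*t + 8*y^2 + y*(20*t + 10) - 3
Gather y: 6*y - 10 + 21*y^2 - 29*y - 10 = 21*y^2 - 23*y - 20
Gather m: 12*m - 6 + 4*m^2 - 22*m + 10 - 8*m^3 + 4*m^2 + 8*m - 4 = -8*m^3 + 8*m^2 - 2*m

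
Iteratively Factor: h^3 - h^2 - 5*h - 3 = (h - 3)*(h^2 + 2*h + 1) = (h - 3)*(h + 1)*(h + 1)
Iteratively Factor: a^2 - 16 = (a + 4)*(a - 4)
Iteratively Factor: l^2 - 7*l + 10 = (l - 2)*(l - 5)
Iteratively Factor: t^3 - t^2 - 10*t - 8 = (t + 2)*(t^2 - 3*t - 4) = (t + 1)*(t + 2)*(t - 4)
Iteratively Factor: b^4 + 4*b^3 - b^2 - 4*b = (b + 1)*(b^3 + 3*b^2 - 4*b) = (b - 1)*(b + 1)*(b^2 + 4*b) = (b - 1)*(b + 1)*(b + 4)*(b)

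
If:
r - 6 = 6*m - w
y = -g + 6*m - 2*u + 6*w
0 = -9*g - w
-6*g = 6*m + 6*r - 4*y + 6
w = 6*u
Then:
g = -3*y/424 - 21/212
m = 67*y/636 - 91/106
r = 241*y/424 - 9/212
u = 9*y/848 + 63/424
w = 27*y/424 + 189/212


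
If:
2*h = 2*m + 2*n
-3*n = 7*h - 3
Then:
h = 3/7 - 3*n/7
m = 3/7 - 10*n/7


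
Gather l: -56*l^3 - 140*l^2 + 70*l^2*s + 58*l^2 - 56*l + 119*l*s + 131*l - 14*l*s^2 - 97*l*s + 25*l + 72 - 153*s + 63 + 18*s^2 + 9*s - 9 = -56*l^3 + l^2*(70*s - 82) + l*(-14*s^2 + 22*s + 100) + 18*s^2 - 144*s + 126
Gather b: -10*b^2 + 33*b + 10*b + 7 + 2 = -10*b^2 + 43*b + 9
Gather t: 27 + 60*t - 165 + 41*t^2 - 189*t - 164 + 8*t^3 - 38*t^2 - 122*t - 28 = 8*t^3 + 3*t^2 - 251*t - 330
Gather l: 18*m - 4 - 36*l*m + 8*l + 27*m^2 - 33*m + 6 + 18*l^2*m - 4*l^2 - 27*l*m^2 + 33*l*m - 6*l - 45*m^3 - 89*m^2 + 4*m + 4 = l^2*(18*m - 4) + l*(-27*m^2 - 3*m + 2) - 45*m^3 - 62*m^2 - 11*m + 6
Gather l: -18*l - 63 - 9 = -18*l - 72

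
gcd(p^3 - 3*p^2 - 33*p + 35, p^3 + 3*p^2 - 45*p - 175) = p^2 - 2*p - 35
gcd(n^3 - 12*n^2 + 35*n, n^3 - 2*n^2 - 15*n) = n^2 - 5*n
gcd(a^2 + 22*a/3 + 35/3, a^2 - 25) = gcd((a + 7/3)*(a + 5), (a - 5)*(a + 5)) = a + 5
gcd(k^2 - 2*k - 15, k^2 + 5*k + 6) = k + 3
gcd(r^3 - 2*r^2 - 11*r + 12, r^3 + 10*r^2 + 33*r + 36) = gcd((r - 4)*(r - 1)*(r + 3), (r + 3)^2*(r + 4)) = r + 3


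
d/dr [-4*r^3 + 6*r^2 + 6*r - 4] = -12*r^2 + 12*r + 6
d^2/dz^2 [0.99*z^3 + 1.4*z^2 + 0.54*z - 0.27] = 5.94*z + 2.8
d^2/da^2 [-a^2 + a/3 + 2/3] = -2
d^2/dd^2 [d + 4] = 0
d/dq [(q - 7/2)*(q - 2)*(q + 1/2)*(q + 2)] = 4*q^3 - 9*q^2 - 23*q/2 + 12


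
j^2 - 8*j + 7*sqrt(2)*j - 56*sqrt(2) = (j - 8)*(j + 7*sqrt(2))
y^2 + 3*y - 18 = (y - 3)*(y + 6)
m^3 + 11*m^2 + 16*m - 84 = (m - 2)*(m + 6)*(m + 7)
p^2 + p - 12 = (p - 3)*(p + 4)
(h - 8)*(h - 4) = h^2 - 12*h + 32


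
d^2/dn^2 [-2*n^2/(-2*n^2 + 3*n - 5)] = 4*(6*n^3 - 30*n^2 + 25)/(8*n^6 - 36*n^5 + 114*n^4 - 207*n^3 + 285*n^2 - 225*n + 125)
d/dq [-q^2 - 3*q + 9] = -2*q - 3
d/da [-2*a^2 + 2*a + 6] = 2 - 4*a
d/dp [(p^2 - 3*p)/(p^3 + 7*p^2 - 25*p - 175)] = (-p^4 + 6*p^3 - 4*p^2 - 350*p + 525)/(p^6 + 14*p^5 - p^4 - 700*p^3 - 1825*p^2 + 8750*p + 30625)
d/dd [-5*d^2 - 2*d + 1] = -10*d - 2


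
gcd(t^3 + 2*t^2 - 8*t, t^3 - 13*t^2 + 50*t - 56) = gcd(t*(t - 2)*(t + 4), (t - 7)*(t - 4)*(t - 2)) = t - 2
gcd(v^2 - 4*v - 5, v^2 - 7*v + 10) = v - 5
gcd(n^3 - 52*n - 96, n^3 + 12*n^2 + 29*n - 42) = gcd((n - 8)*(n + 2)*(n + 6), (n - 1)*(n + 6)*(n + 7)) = n + 6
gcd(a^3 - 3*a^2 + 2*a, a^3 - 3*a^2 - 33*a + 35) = a - 1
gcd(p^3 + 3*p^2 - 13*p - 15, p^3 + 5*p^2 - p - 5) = p^2 + 6*p + 5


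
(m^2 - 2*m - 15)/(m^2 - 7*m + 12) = (m^2 - 2*m - 15)/(m^2 - 7*m + 12)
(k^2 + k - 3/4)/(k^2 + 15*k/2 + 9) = (k - 1/2)/(k + 6)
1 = 1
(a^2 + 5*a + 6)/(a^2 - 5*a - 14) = (a + 3)/(a - 7)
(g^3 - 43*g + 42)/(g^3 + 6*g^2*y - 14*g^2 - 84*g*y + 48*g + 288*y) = (g^2 + 6*g - 7)/(g^2 + 6*g*y - 8*g - 48*y)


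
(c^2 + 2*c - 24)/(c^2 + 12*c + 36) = (c - 4)/(c + 6)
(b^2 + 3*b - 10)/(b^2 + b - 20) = (b - 2)/(b - 4)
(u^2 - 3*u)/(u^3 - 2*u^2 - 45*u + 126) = u/(u^2 + u - 42)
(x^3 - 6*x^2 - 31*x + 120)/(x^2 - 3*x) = x - 3 - 40/x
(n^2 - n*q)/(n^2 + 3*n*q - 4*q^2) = n/(n + 4*q)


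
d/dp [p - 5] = 1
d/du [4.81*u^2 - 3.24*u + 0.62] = 9.62*u - 3.24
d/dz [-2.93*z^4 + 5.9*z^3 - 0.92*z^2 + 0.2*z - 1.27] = -11.72*z^3 + 17.7*z^2 - 1.84*z + 0.2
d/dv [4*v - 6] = 4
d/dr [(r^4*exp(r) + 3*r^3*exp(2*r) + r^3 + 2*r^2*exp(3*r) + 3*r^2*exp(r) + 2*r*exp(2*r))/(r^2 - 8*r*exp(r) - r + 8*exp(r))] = (r*(8*r*exp(r) - 2*r + 1)*(r^3*exp(r) + 3*r^2*exp(2*r) + r^2 + 2*r*exp(3*r) + 3*r*exp(r) + 2*exp(2*r)) + (r^2 - 8*r*exp(r) - r + 8*exp(r))*(r^4*exp(r) + 6*r^3*exp(2*r) + 4*r^3*exp(r) + 6*r^2*exp(3*r) + 9*r^2*exp(2*r) + 3*r^2*exp(r) + 3*r^2 + 4*r*exp(3*r) + 4*r*exp(2*r) + 6*r*exp(r) + 2*exp(2*r)))/(r^2 - 8*r*exp(r) - r + 8*exp(r))^2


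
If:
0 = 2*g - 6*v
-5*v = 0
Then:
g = 0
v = 0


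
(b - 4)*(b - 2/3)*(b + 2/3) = b^3 - 4*b^2 - 4*b/9 + 16/9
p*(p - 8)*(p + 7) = p^3 - p^2 - 56*p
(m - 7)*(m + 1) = m^2 - 6*m - 7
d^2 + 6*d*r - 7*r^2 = (d - r)*(d + 7*r)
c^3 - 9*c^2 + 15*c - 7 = (c - 7)*(c - 1)^2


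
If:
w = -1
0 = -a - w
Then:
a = 1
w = -1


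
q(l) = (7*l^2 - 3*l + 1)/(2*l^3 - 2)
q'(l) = -6*l^2*(7*l^2 - 3*l + 1)/(2*l^3 - 2)^2 + (14*l - 3)/(2*l^3 - 2)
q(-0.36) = -1.43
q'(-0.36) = 3.31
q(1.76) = 1.95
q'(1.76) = -1.65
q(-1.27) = -2.64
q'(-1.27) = -0.78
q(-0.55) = -2.04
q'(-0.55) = 3.00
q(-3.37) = -1.15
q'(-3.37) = -0.36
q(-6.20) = -0.60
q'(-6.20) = -0.10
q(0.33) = -0.40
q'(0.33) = -0.98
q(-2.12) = -1.84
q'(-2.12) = -0.81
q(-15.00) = -0.24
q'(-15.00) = -0.02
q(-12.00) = -0.30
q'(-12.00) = -0.03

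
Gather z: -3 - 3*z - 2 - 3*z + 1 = -6*z - 4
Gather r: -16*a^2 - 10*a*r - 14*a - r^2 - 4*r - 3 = -16*a^2 - 14*a - r^2 + r*(-10*a - 4) - 3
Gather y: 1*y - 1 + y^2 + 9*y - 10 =y^2 + 10*y - 11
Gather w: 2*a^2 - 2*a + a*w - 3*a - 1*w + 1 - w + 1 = 2*a^2 - 5*a + w*(a - 2) + 2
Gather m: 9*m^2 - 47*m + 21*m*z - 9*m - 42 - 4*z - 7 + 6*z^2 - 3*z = 9*m^2 + m*(21*z - 56) + 6*z^2 - 7*z - 49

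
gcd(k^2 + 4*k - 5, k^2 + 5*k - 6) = k - 1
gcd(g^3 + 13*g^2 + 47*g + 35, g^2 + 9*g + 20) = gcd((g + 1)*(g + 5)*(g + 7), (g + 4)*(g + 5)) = g + 5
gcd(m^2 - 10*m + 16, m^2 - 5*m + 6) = m - 2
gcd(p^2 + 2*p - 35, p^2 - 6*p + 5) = p - 5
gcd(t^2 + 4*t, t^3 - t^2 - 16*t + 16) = t + 4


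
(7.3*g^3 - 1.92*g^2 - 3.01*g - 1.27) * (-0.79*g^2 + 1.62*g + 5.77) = -5.767*g^5 + 13.3428*g^4 + 41.3885*g^3 - 14.9513*g^2 - 19.4251*g - 7.3279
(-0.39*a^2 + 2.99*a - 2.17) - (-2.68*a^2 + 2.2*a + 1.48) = 2.29*a^2 + 0.79*a - 3.65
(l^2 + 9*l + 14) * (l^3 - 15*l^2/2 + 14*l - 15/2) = l^5 + 3*l^4/2 - 79*l^3/2 + 27*l^2/2 + 257*l/2 - 105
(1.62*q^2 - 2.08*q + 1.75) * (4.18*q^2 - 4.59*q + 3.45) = 6.7716*q^4 - 16.1302*q^3 + 22.4512*q^2 - 15.2085*q + 6.0375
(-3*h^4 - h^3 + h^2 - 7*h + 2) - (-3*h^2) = -3*h^4 - h^3 + 4*h^2 - 7*h + 2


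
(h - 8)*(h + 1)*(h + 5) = h^3 - 2*h^2 - 43*h - 40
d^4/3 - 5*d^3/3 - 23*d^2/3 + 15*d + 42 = (d/3 + 1)*(d - 7)*(d - 3)*(d + 2)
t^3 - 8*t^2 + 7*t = t*(t - 7)*(t - 1)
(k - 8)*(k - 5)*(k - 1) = k^3 - 14*k^2 + 53*k - 40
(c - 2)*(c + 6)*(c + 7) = c^3 + 11*c^2 + 16*c - 84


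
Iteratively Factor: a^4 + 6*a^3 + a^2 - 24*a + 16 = (a + 4)*(a^3 + 2*a^2 - 7*a + 4) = (a - 1)*(a + 4)*(a^2 + 3*a - 4) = (a - 1)^2*(a + 4)*(a + 4)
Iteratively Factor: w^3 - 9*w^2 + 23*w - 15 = (w - 5)*(w^2 - 4*w + 3) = (w - 5)*(w - 1)*(w - 3)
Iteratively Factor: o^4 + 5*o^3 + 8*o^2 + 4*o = (o + 2)*(o^3 + 3*o^2 + 2*o) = (o + 2)^2*(o^2 + o) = (o + 1)*(o + 2)^2*(o)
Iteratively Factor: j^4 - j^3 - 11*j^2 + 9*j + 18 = (j + 1)*(j^3 - 2*j^2 - 9*j + 18) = (j - 3)*(j + 1)*(j^2 + j - 6) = (j - 3)*(j - 2)*(j + 1)*(j + 3)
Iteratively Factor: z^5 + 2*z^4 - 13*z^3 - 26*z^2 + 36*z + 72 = (z + 2)*(z^4 - 13*z^2 + 36) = (z - 3)*(z + 2)*(z^3 + 3*z^2 - 4*z - 12) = (z - 3)*(z + 2)^2*(z^2 + z - 6) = (z - 3)*(z + 2)^2*(z + 3)*(z - 2)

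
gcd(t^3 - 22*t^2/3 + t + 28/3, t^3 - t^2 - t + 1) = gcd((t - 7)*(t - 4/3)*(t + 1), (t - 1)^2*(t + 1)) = t + 1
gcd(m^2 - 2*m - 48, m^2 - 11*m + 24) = m - 8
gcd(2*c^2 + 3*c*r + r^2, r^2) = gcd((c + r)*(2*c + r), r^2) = 1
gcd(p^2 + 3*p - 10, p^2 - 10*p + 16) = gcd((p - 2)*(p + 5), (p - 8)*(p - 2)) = p - 2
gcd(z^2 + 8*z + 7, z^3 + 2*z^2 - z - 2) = z + 1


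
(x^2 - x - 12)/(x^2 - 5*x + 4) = (x + 3)/(x - 1)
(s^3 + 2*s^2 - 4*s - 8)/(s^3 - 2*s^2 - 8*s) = (s^2 - 4)/(s*(s - 4))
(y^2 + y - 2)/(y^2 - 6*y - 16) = (y - 1)/(y - 8)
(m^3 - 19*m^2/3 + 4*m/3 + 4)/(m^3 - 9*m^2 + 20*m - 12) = (m + 2/3)/(m - 2)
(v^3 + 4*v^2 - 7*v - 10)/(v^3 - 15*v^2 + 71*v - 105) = (v^3 + 4*v^2 - 7*v - 10)/(v^3 - 15*v^2 + 71*v - 105)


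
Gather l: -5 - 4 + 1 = -8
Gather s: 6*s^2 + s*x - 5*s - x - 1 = 6*s^2 + s*(x - 5) - x - 1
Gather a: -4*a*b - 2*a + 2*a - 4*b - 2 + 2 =-4*a*b - 4*b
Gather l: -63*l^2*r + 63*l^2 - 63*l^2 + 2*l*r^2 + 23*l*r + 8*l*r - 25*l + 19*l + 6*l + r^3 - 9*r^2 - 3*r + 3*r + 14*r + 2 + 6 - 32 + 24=-63*l^2*r + l*(2*r^2 + 31*r) + r^3 - 9*r^2 + 14*r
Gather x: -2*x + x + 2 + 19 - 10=11 - x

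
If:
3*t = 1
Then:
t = 1/3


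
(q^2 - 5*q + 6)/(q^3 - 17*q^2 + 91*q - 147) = (q - 2)/(q^2 - 14*q + 49)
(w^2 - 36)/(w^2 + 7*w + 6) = (w - 6)/(w + 1)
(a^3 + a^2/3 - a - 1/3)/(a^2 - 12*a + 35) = (a^3 + a^2/3 - a - 1/3)/(a^2 - 12*a + 35)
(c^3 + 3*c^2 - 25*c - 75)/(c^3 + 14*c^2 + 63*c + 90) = (c - 5)/(c + 6)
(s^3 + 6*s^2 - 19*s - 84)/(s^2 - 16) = (s^2 + 10*s + 21)/(s + 4)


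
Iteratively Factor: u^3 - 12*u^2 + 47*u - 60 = (u - 3)*(u^2 - 9*u + 20) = (u - 5)*(u - 3)*(u - 4)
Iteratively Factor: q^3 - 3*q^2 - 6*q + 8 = (q - 4)*(q^2 + q - 2) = (q - 4)*(q + 2)*(q - 1)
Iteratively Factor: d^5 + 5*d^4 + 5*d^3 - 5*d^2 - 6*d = (d + 3)*(d^4 + 2*d^3 - d^2 - 2*d) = (d + 1)*(d + 3)*(d^3 + d^2 - 2*d) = d*(d + 1)*(d + 3)*(d^2 + d - 2) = d*(d - 1)*(d + 1)*(d + 3)*(d + 2)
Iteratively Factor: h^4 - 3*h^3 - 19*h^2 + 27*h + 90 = (h - 5)*(h^3 + 2*h^2 - 9*h - 18) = (h - 5)*(h - 3)*(h^2 + 5*h + 6) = (h - 5)*(h - 3)*(h + 3)*(h + 2)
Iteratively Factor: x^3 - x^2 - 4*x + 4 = (x - 1)*(x^2 - 4) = (x - 1)*(x + 2)*(x - 2)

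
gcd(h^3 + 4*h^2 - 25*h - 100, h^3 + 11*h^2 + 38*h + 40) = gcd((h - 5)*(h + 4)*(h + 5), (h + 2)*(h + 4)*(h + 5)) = h^2 + 9*h + 20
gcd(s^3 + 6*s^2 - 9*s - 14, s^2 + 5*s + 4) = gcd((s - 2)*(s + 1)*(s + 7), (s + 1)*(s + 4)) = s + 1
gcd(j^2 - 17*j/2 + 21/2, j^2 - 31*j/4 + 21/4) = j - 7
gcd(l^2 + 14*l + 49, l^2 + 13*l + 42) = l + 7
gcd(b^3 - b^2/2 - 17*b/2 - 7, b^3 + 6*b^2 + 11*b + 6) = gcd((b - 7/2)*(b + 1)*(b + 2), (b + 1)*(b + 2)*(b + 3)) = b^2 + 3*b + 2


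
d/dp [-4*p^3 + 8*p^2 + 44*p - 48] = -12*p^2 + 16*p + 44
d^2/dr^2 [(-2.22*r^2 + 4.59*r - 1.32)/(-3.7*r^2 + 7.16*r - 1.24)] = (2.8421709430404e-14*r^4 - 8.04972000000021*r^3 + 47.3126400000001*r^2 - 83.46312*r + 48.552096)/(50.653*r^6 - 294.0612*r^5 + 619.97496*r^4 - 564.162176*r^3 + 207.775392*r^2 - 33.027648*r + 1.906624)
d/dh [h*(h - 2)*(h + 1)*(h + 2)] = 4*h^3 + 3*h^2 - 8*h - 4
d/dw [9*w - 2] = 9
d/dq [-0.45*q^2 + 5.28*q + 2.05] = 5.28 - 0.9*q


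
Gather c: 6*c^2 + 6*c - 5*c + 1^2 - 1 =6*c^2 + c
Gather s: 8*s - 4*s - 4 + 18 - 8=4*s + 6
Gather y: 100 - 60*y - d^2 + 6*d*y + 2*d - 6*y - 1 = -d^2 + 2*d + y*(6*d - 66) + 99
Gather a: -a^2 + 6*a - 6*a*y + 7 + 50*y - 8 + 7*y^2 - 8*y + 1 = -a^2 + a*(6 - 6*y) + 7*y^2 + 42*y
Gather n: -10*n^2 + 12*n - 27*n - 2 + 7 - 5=-10*n^2 - 15*n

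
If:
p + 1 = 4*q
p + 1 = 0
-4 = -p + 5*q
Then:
No Solution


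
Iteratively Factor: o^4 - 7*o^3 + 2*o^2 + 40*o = (o)*(o^3 - 7*o^2 + 2*o + 40) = o*(o - 5)*(o^2 - 2*o - 8) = o*(o - 5)*(o - 4)*(o + 2)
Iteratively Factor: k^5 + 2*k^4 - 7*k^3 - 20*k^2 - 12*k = (k + 2)*(k^4 - 7*k^2 - 6*k) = k*(k + 2)*(k^3 - 7*k - 6) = k*(k - 3)*(k + 2)*(k^2 + 3*k + 2) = k*(k - 3)*(k + 2)^2*(k + 1)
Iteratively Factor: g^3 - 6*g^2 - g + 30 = (g + 2)*(g^2 - 8*g + 15) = (g - 5)*(g + 2)*(g - 3)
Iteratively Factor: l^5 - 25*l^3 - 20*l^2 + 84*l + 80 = (l - 2)*(l^4 + 2*l^3 - 21*l^2 - 62*l - 40) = (l - 2)*(l + 1)*(l^3 + l^2 - 22*l - 40) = (l - 5)*(l - 2)*(l + 1)*(l^2 + 6*l + 8) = (l - 5)*(l - 2)*(l + 1)*(l + 4)*(l + 2)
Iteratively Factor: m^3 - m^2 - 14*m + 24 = (m - 2)*(m^2 + m - 12) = (m - 2)*(m + 4)*(m - 3)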